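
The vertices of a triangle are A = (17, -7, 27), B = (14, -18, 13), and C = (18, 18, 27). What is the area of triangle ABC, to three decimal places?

178.039

AB = (-3, -11, -14),  AC = (1, 25, 0)
i: (-11)·0 - (-14)·25 = 0 - (-350) = 350
j: (-14)·1 - (-3)·0 = -14 - 0 = -14
k: (-3)·25 - (-11)·1 = -75 - (-11) = -64
AB × AC = (350, -14, -64)
|AB × AC| = √126792 ≈ 356.0786
area = ½ · 356.0786 ≈ 178.039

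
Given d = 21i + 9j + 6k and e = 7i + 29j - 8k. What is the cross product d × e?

(-246, 210, 546)

i: 9·(-8) - 6·29 = -72 - 174 = -246
j: 6·7 - 21·(-8) = 42 - (-168) = 210
k: 21·29 - 9·7 = 609 - 63 = 546
d × e = (-246, 210, 546)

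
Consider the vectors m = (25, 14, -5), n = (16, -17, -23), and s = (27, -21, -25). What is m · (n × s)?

n × s:
i: (-17)·(-25) - (-23)·(-21) = 425 - 483 = -58
j: (-23)·27 - 16·(-25) = -621 - (-400) = -221
k: 16·(-21) - (-17)·27 = -336 - (-459) = 123
n × s = (-58, -221, 123)
m · (n × s) = 25·(-58) + 14·(-221) + (-5)·123 = -1450 - 3094 - 615 = -5159

-5159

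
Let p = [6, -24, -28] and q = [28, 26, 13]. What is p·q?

p · q = 6·28 + (-24)·26 + (-28)·13 = 168 - 624 - 364 = -820

-820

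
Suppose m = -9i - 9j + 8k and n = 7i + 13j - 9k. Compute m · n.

-252

m · n = (-9)·7 + (-9)·13 + 8·(-9) = -63 - 117 - 72 = -252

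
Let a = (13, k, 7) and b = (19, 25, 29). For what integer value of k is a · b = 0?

-18

a · b = 13·19 + k·25 + 7·29 = 450 + 25k
Set equal to 0: 25k = -450, so k = -18.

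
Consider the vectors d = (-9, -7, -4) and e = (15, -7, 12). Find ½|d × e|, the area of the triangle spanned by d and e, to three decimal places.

103.769

i: (-7)·12 - (-4)·(-7) = -84 - 28 = -112
j: (-4)·15 - (-9)·12 = -60 - (-108) = 48
k: (-9)·(-7) - (-7)·15 = 63 - (-105) = 168
d × e = (-112, 48, 168)
|d × e| = √((-112)² + 48² + 168²) = √43072 ≈ 207.5379
area = ½ · 207.5379 ≈ 103.769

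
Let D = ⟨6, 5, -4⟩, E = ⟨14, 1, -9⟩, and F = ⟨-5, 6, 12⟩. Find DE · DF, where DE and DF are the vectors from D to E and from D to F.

-172

DE = E − D = (8, -4, -5)
DF = F − D = (-11, 1, 16)
DE · DF = 8·(-11) + (-4)·1 + (-5)·16 = -88 - 4 - 80 = -172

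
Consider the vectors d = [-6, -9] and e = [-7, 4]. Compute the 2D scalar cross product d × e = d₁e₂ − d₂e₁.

(-6)·4 - (-9)·(-7) = -24 - 63 = -87

-87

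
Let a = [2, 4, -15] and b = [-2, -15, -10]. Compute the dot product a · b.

a · b = 2·(-2) + 4·(-15) + (-15)·(-10) = -4 - 60 + 150 = 86

86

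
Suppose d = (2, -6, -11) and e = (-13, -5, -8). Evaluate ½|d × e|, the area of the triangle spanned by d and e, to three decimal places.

i: (-6)·(-8) - (-11)·(-5) = 48 - 55 = -7
j: (-11)·(-13) - 2·(-8) = 143 - (-16) = 159
k: 2·(-5) - (-6)·(-13) = -10 - 78 = -88
d × e = (-7, 159, -88)
|d × e| = √((-7)² + 159² + (-88)²) = √33074 ≈ 181.8626
area = ½ · 181.8626 ≈ 90.931

90.931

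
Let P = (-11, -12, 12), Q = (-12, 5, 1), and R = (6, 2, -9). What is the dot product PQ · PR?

PQ = Q − P = (-1, 17, -11)
PR = R − P = (17, 14, -21)
PQ · PR = (-1)·17 + 17·14 + (-11)·(-21) = -17 + 238 + 231 = 452

452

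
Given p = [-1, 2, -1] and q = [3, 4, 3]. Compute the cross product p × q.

(10, 0, -10)

i: 2·3 - (-1)·4 = 6 - (-4) = 10
j: (-1)·3 - (-1)·3 = -3 - (-3) = 0
k: (-1)·4 - 2·3 = -4 - 6 = -10
p × q = (10, 0, -10)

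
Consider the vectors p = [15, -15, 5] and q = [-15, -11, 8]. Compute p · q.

-20

p · q = 15·(-15) + (-15)·(-11) + 5·8 = -225 + 165 + 40 = -20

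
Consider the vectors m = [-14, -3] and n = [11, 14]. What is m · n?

m · n = (-14)·11 + (-3)·14 = -154 - 42 = -196

-196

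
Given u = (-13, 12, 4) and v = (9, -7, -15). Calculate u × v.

i: 12·(-15) - 4·(-7) = -180 - (-28) = -152
j: 4·9 - (-13)·(-15) = 36 - 195 = -159
k: (-13)·(-7) - 12·9 = 91 - 108 = -17
u × v = (-152, -159, -17)

(-152, -159, -17)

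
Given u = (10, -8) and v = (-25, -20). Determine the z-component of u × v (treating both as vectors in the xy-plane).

10·(-20) - (-8)·(-25) = -200 - 200 = -400

-400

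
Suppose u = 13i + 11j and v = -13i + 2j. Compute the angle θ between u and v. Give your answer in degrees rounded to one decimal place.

u · v = 13·(-13) + 11·2 = -169 + 22 = -147
|u|² = 169 + 121 = 290,  |u| = √290 ≈ 17.029386
|v|² = 169 + 4 = 173,  |v| = √173 ≈ 13.152946
cos θ = -147 / (17.029386 · 13.152946) ≈ -0.65629
θ = arccos(-0.65629) ≈ 131.0°

131.0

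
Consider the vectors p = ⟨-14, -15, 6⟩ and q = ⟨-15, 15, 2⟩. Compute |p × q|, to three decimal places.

i: (-15)·2 - 6·15 = -30 - 90 = -120
j: 6·(-15) - (-14)·2 = -90 - (-28) = -62
k: (-14)·15 - (-15)·(-15) = -210 - 225 = -435
p × q = (-120, -62, -435)
|p × q| = √((-120)² + (-62)² + (-435)²) = √207469 ≈ 455.4877

455.488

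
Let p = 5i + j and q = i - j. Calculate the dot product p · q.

p · q = 5·1 + 1·(-1) = 5 - 1 = 4

4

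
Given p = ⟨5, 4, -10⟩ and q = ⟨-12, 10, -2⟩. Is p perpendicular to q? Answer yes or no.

p · q = 5·(-12) + 4·10 + (-10)·(-2) = -60 + 40 + 20 = 0
Zero, so the vectors are orthogonal.

yes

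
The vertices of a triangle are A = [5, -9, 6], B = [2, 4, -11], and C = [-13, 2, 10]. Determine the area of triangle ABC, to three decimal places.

AB = (-3, 13, -17),  AC = (-18, 11, 4)
i: 13·4 - (-17)·11 = 52 - (-187) = 239
j: (-17)·(-18) - (-3)·4 = 306 - (-12) = 318
k: (-3)·11 - 13·(-18) = -33 - (-234) = 201
AB × AC = (239, 318, 201)
|AB × AC| = √198646 ≈ 445.6972
area = ½ · 445.6972 ≈ 222.849

222.849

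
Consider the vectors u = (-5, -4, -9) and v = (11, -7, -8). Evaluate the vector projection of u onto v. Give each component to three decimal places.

(2.115, -1.346, -1.538)

u · v = (-5)·11 + (-4)·(-7) + (-9)·(-8) = -55 + 28 + 72 = 45
|v|² = 121 + 49 + 64 = 234
proj_v u = (45/234) · (11, -7, -8) ≈ (2.115, -1.346, -1.538)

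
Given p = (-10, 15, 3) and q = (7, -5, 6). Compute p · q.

p · q = (-10)·7 + 15·(-5) + 3·6 = -70 - 75 + 18 = -127

-127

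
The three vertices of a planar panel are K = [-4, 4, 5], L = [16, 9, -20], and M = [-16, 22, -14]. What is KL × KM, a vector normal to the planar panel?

KL = (20, 5, -25)
KM = (-12, 18, -19)
i: 5·(-19) - (-25)·18 = -95 - (-450) = 355
j: (-25)·(-12) - 20·(-19) = 300 - (-380) = 680
k: 20·18 - 5·(-12) = 360 - (-60) = 420
KL × KM = (355, 680, 420)

(355, 680, 420)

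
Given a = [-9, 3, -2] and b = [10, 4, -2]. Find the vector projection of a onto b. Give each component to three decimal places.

a · b = (-9)·10 + 3·4 + (-2)·(-2) = -90 + 12 + 4 = -74
|b|² = 100 + 16 + 4 = 120
proj_b a = (-74/120) · (10, 4, -2) ≈ (-6.167, -2.467, 1.233)

(-6.167, -2.467, 1.233)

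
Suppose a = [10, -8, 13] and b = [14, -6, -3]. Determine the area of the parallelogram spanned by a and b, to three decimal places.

240.940

i: (-8)·(-3) - 13·(-6) = 24 - (-78) = 102
j: 13·14 - 10·(-3) = 182 - (-30) = 212
k: 10·(-6) - (-8)·14 = -60 - (-112) = 52
a × b = (102, 212, 52)
|a × b| = √(102² + 212² + 52²) = √58052 ≈ 240.9398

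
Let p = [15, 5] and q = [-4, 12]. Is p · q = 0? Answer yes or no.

yes

p · q = 15·(-4) + 5·12 = -60 + 60 = 0
Zero, so the vectors are orthogonal.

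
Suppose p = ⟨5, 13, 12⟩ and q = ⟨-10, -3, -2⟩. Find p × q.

i: 13·(-2) - 12·(-3) = -26 - (-36) = 10
j: 12·(-10) - 5·(-2) = -120 - (-10) = -110
k: 5·(-3) - 13·(-10) = -15 - (-130) = 115
p × q = (10, -110, 115)

(10, -110, 115)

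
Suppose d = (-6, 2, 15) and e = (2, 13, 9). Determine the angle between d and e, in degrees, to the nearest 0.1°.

54.9

d · e = (-6)·2 + 2·13 + 15·9 = -12 + 26 + 135 = 149
|d|² = 36 + 4 + 225 = 265,  |d| = √265 ≈ 16.278821
|e|² = 4 + 169 + 81 = 254,  |e| = √254 ≈ 15.937377
cos θ = 149 / (16.278821 · 15.937377) ≈ 0.57431
θ = arccos(0.57431) ≈ 54.9°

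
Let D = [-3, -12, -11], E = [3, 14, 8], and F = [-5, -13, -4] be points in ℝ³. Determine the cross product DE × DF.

(201, -80, 46)

DE = (6, 26, 19)
DF = (-2, -1, 7)
i: 26·7 - 19·(-1) = 182 - (-19) = 201
j: 19·(-2) - 6·7 = -38 - 42 = -80
k: 6·(-1) - 26·(-2) = -6 - (-52) = 46
DE × DF = (201, -80, 46)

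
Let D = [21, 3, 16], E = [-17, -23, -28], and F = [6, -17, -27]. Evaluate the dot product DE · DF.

2982

DE = E − D = (-38, -26, -44)
DF = F − D = (-15, -20, -43)
DE · DF = (-38)·(-15) + (-26)·(-20) + (-44)·(-43) = 570 + 520 + 1892 = 2982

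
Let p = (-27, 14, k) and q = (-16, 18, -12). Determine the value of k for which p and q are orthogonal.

57

p · q = (-27)·(-16) + 14·18 + k·(-12) = 684 - 12k
Set equal to 0: -12k = -684, so k = 57.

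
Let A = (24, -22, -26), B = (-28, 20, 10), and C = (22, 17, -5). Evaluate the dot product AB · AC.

AB = B − A = (-52, 42, 36)
AC = C − A = (-2, 39, 21)
AB · AC = (-52)·(-2) + 42·39 + 36·21 = 104 + 1638 + 756 = 2498

2498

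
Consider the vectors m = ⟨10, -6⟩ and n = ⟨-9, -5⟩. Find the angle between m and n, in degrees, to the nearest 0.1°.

120.0

m · n = 10·(-9) + (-6)·(-5) = -90 + 30 = -60
|m|² = 100 + 36 = 136,  |m| = √136 ≈ 11.661904
|n|² = 81 + 25 = 106,  |n| = √106 ≈ 10.295630
cos θ = -60 / (11.661904 · 10.295630) ≈ -0.49972
θ = arccos(-0.49972) ≈ 120.0°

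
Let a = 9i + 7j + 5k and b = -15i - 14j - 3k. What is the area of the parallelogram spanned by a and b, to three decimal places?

i: 7·(-3) - 5·(-14) = -21 - (-70) = 49
j: 5·(-15) - 9·(-3) = -75 - (-27) = -48
k: 9·(-14) - 7·(-15) = -126 - (-105) = -21
a × b = (49, -48, -21)
|a × b| = √(49² + (-48)² + (-21)²) = √5146 ≈ 71.7356

71.736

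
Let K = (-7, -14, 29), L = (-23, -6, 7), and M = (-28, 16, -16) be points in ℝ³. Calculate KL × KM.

(300, -258, -312)

KL = (-16, 8, -22)
KM = (-21, 30, -45)
i: 8·(-45) - (-22)·30 = -360 - (-660) = 300
j: (-22)·(-21) - (-16)·(-45) = 462 - 720 = -258
k: (-16)·30 - 8·(-21) = -480 - (-168) = -312
KL × KM = (300, -258, -312)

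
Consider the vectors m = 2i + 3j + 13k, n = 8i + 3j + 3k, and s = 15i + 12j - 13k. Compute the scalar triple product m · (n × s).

n × s:
i: 3·(-13) - 3·12 = -39 - 36 = -75
j: 3·15 - 8·(-13) = 45 - (-104) = 149
k: 8·12 - 3·15 = 96 - 45 = 51
n × s = (-75, 149, 51)
m · (n × s) = 2·(-75) + 3·149 + 13·51 = -150 + 447 + 663 = 960

960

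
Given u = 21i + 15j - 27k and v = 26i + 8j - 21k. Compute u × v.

i: 15·(-21) - (-27)·8 = -315 - (-216) = -99
j: (-27)·26 - 21·(-21) = -702 - (-441) = -261
k: 21·8 - 15·26 = 168 - 390 = -222
u × v = (-99, -261, -222)

(-99, -261, -222)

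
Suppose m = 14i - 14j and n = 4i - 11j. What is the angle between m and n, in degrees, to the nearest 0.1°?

25.0

m · n = 14·4 + (-14)·(-11) = 56 + 154 = 210
|m|² = 196 + 196 = 392,  |m| = √392 ≈ 19.798990
|n|² = 16 + 121 = 137,  |n| = √137 ≈ 11.704700
cos θ = 210 / (19.798990 · 11.704700) ≈ 0.90618
θ = arccos(0.90618) ≈ 25.0°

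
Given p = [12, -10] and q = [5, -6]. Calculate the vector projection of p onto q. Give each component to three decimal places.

p · q = 12·5 + (-10)·(-6) = 60 + 60 = 120
|q|² = 25 + 36 = 61
proj_q p = (120/61) · (5, -6) ≈ (9.836, -11.803)

(9.836, -11.803)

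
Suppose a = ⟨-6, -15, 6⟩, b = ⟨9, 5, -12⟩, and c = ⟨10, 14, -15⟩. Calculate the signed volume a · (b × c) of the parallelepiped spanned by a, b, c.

b × c:
i: 5·(-15) - (-12)·14 = -75 - (-168) = 93
j: (-12)·10 - 9·(-15) = -120 - (-135) = 15
k: 9·14 - 5·10 = 126 - 50 = 76
b × c = (93, 15, 76)
a · (b × c) = (-6)·93 + (-15)·15 + 6·76 = -558 - 225 + 456 = -327

-327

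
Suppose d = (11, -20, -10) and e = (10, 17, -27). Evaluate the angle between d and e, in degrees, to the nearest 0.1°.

d · e = 11·10 + (-20)·17 + (-10)·(-27) = 110 - 340 + 270 = 40
|d|² = 121 + 400 + 100 = 621,  |d| = √621 ≈ 24.919872
|e|² = 100 + 289 + 729 = 1118,  |e| = √1118 ≈ 33.436507
cos θ = 40 / (24.919872 · 33.436507) ≈ 0.04801
θ = arccos(0.04801) ≈ 87.2°

87.2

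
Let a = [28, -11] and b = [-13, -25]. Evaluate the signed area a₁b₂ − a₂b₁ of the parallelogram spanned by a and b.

-843

28·(-25) - (-11)·(-13) = -700 - 143 = -843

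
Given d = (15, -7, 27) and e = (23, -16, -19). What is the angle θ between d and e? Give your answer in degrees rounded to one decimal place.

d · e = 15·23 + (-7)·(-16) + 27·(-19) = 345 + 112 - 513 = -56
|d|² = 225 + 49 + 729 = 1003,  |d| = √1003 ≈ 31.670175
|e|² = 529 + 256 + 361 = 1146,  |e| = √1146 ≈ 33.852622
cos θ = -56 / (31.670175 · 33.852622) ≈ -0.05223
θ = arccos(-0.05223) ≈ 93.0°

93.0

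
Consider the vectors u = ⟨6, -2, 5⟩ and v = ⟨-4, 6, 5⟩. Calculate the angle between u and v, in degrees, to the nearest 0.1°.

u · v = 6·(-4) + (-2)·6 + 5·5 = -24 - 12 + 25 = -11
|u|² = 36 + 4 + 25 = 65,  |u| = √65 ≈ 8.062258
|v|² = 16 + 36 + 25 = 77,  |v| = √77 ≈ 8.774964
cos θ = -11 / (8.062258 · 8.774964) ≈ -0.15549
θ = arccos(-0.15549) ≈ 98.9°

98.9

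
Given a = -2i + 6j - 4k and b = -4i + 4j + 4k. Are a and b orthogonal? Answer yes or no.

no

a · b = (-2)·(-4) + 6·4 + (-4)·4 = 8 + 24 - 16 = 16
Nonzero, so the vectors are not orthogonal.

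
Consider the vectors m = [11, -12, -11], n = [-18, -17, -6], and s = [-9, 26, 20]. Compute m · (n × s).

n × s:
i: (-17)·20 - (-6)·26 = -340 - (-156) = -184
j: (-6)·(-9) - (-18)·20 = 54 - (-360) = 414
k: (-18)·26 - (-17)·(-9) = -468 - 153 = -621
n × s = (-184, 414, -621)
m · (n × s) = 11·(-184) + (-12)·414 + (-11)·(-621) = -2024 - 4968 + 6831 = -161

-161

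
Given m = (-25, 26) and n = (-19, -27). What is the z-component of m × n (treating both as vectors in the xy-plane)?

(-25)·(-27) - 26·(-19) = 675 - (-494) = 1169

1169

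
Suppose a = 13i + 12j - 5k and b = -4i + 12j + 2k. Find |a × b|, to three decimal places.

220.699

i: 12·2 - (-5)·12 = 24 - (-60) = 84
j: (-5)·(-4) - 13·2 = 20 - 26 = -6
k: 13·12 - 12·(-4) = 156 - (-48) = 204
a × b = (84, -6, 204)
|a × b| = √(84² + (-6)² + 204²) = √48708 ≈ 220.6989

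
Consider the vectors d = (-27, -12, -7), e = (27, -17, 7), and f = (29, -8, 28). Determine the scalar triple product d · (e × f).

16037

e × f:
i: (-17)·28 - 7·(-8) = -476 - (-56) = -420
j: 7·29 - 27·28 = 203 - 756 = -553
k: 27·(-8) - (-17)·29 = -216 - (-493) = 277
e × f = (-420, -553, 277)
d · (e × f) = (-27)·(-420) + (-12)·(-553) + (-7)·277 = 11340 + 6636 - 1939 = 16037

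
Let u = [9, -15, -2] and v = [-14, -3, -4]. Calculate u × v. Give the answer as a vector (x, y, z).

(54, 64, -237)

i: (-15)·(-4) - (-2)·(-3) = 60 - 6 = 54
j: (-2)·(-14) - 9·(-4) = 28 - (-36) = 64
k: 9·(-3) - (-15)·(-14) = -27 - 210 = -237
u × v = (54, 64, -237)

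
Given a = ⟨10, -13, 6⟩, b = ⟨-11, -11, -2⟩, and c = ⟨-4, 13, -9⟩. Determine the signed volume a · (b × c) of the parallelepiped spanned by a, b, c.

b × c:
i: (-11)·(-9) - (-2)·13 = 99 - (-26) = 125
j: (-2)·(-4) - (-11)·(-9) = 8 - 99 = -91
k: (-11)·13 - (-11)·(-4) = -143 - 44 = -187
b × c = (125, -91, -187)
a · (b × c) = 10·125 + (-13)·(-91) + 6·(-187) = 1250 + 1183 - 1122 = 1311

1311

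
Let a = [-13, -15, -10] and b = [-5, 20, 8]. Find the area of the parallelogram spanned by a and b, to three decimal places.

i: (-15)·8 - (-10)·20 = -120 - (-200) = 80
j: (-10)·(-5) - (-13)·8 = 50 - (-104) = 154
k: (-13)·20 - (-15)·(-5) = -260 - 75 = -335
a × b = (80, 154, -335)
|a × b| = √(80² + 154² + (-335)²) = √142341 ≈ 377.2811

377.281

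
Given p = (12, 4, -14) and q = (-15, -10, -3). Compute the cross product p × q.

i: 4·(-3) - (-14)·(-10) = -12 - 140 = -152
j: (-14)·(-15) - 12·(-3) = 210 - (-36) = 246
k: 12·(-10) - 4·(-15) = -120 - (-60) = -60
p × q = (-152, 246, -60)

(-152, 246, -60)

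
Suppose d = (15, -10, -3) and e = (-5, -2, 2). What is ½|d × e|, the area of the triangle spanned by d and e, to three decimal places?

42.723

i: (-10)·2 - (-3)·(-2) = -20 - 6 = -26
j: (-3)·(-5) - 15·2 = 15 - 30 = -15
k: 15·(-2) - (-10)·(-5) = -30 - 50 = -80
d × e = (-26, -15, -80)
|d × e| = √((-26)² + (-15)² + (-80)²) = √7301 ≈ 85.4459
area = ½ · 85.4459 ≈ 42.723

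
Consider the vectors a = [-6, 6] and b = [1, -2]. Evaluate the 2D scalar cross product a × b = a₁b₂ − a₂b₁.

6

(-6)·(-2) - 6·1 = 12 - 6 = 6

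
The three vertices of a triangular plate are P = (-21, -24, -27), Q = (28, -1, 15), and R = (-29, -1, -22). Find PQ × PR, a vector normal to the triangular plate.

(-851, -581, 1311)

PQ = (49, 23, 42)
PR = (-8, 23, 5)
i: 23·5 - 42·23 = 115 - 966 = -851
j: 42·(-8) - 49·5 = -336 - 245 = -581
k: 49·23 - 23·(-8) = 1127 - (-184) = 1311
PQ × PR = (-851, -581, 1311)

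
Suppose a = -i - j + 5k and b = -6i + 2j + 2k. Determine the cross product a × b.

i: (-1)·2 - 5·2 = -2 - 10 = -12
j: 5·(-6) - (-1)·2 = -30 - (-2) = -28
k: (-1)·2 - (-1)·(-6) = -2 - 6 = -8
a × b = (-12, -28, -8)

(-12, -28, -8)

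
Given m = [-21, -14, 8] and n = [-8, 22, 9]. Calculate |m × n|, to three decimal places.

i: (-14)·9 - 8·22 = -126 - 176 = -302
j: 8·(-8) - (-21)·9 = -64 - (-189) = 125
k: (-21)·22 - (-14)·(-8) = -462 - 112 = -574
m × n = (-302, 125, -574)
|m × n| = √((-302)² + 125² + (-574)²) = √436305 ≈ 660.5339

660.534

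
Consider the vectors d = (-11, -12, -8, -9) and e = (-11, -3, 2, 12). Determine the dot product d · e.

33

d · e = (-11)·(-11) + (-12)·(-3) + (-8)·2 + (-9)·12 = 121 + 36 - 16 - 108 = 33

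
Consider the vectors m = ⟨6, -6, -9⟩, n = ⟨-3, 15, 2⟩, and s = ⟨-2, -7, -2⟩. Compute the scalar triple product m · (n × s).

-495

n × s:
i: 15·(-2) - 2·(-7) = -30 - (-14) = -16
j: 2·(-2) - (-3)·(-2) = -4 - 6 = -10
k: (-3)·(-7) - 15·(-2) = 21 - (-30) = 51
n × s = (-16, -10, 51)
m · (n × s) = 6·(-16) + (-6)·(-10) + (-9)·51 = -96 + 60 - 459 = -495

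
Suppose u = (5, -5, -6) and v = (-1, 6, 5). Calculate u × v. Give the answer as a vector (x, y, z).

i: (-5)·5 - (-6)·6 = -25 - (-36) = 11
j: (-6)·(-1) - 5·5 = 6 - 25 = -19
k: 5·6 - (-5)·(-1) = 30 - 5 = 25
u × v = (11, -19, 25)

(11, -19, 25)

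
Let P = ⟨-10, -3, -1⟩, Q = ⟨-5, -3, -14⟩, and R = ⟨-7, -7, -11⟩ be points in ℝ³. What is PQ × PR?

(-52, 11, -20)

PQ = (5, 0, -13)
PR = (3, -4, -10)
i: 0·(-10) - (-13)·(-4) = 0 - 52 = -52
j: (-13)·3 - 5·(-10) = -39 - (-50) = 11
k: 5·(-4) - 0·3 = -20 - 0 = -20
PQ × PR = (-52, 11, -20)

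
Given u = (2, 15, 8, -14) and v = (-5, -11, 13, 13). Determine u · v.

-253

u · v = 2·(-5) + 15·(-11) + 8·13 + (-14)·13 = -10 - 165 + 104 - 182 = -253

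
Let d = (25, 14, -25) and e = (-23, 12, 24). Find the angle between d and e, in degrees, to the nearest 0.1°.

138.5

d · e = 25·(-23) + 14·12 + (-25)·24 = -575 + 168 - 600 = -1007
|d|² = 625 + 196 + 625 = 1446,  |d| = √1446 ≈ 38.026307
|e|² = 529 + 144 + 576 = 1249,  |e| = √1249 ≈ 35.341194
cos θ = -1007 / (38.026307 · 35.341194) ≈ -0.74931
θ = arccos(-0.74931) ≈ 138.5°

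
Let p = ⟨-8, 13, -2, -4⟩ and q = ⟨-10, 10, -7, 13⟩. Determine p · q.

p · q = (-8)·(-10) + 13·10 + (-2)·(-7) + (-4)·13 = 80 + 130 + 14 - 52 = 172

172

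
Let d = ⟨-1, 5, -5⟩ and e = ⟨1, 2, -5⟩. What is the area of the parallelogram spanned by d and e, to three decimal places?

19.339

i: 5·(-5) - (-5)·2 = -25 - (-10) = -15
j: (-5)·1 - (-1)·(-5) = -5 - 5 = -10
k: (-1)·2 - 5·1 = -2 - 5 = -7
d × e = (-15, -10, -7)
|d × e| = √((-15)² + (-10)² + (-7)²) = √374 ≈ 19.3391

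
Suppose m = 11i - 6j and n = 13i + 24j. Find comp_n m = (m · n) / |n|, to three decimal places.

-0.037

m · n = 11·13 + (-6)·24 = 143 - 144 = -1
|n| = √(169 + 576) = √745 ≈ 27.2947
comp_n m = -1 / √745 ≈ -0.037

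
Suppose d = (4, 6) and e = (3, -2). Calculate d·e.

0

d · e = 4·3 + 6·(-2) = 12 - 12 = 0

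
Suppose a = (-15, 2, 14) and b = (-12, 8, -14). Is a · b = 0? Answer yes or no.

a · b = (-15)·(-12) + 2·8 + 14·(-14) = 180 + 16 - 196 = 0
Zero, so the vectors are orthogonal.

yes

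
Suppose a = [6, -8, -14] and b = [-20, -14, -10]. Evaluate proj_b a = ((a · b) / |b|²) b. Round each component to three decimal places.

(-3.793, -2.655, -1.897)

a · b = 6·(-20) + (-8)·(-14) + (-14)·(-10) = -120 + 112 + 140 = 132
|b|² = 400 + 196 + 100 = 696
proj_b a = (132/696) · (-20, -14, -10) ≈ (-3.793, -2.655, -1.897)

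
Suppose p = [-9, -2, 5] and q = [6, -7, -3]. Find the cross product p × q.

(41, 3, 75)

i: (-2)·(-3) - 5·(-7) = 6 - (-35) = 41
j: 5·6 - (-9)·(-3) = 30 - 27 = 3
k: (-9)·(-7) - (-2)·6 = 63 - (-12) = 75
p × q = (41, 3, 75)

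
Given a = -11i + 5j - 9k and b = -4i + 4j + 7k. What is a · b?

a · b = (-11)·(-4) + 5·4 + (-9)·7 = 44 + 20 - 63 = 1

1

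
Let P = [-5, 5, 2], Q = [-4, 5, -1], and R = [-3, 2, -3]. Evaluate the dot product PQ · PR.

PQ = Q − P = (1, 0, -3)
PR = R − P = (2, -3, -5)
PQ · PR = 1·2 + 0·(-3) + (-3)·(-5) = 2 + 0 + 15 = 17

17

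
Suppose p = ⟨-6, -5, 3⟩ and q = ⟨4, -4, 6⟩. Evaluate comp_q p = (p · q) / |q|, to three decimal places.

1.698

p · q = (-6)·4 + (-5)·(-4) + 3·6 = -24 + 20 + 18 = 14
|q| = √(16 + 16 + 36) = √68 ≈ 8.2462
comp_q p = 14 / √68 ≈ 1.698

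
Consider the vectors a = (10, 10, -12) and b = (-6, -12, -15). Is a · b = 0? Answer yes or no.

a · b = 10·(-6) + 10·(-12) + (-12)·(-15) = -60 - 120 + 180 = 0
Zero, so the vectors are orthogonal.

yes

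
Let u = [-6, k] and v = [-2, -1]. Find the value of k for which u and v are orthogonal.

u · v = (-6)·(-2) + k·(-1) = 12 - 1k
Set equal to 0: -1k = -12, so k = 12.

12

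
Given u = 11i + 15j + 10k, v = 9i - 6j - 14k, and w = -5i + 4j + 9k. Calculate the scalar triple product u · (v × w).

v × w:
i: (-6)·9 - (-14)·4 = -54 - (-56) = 2
j: (-14)·(-5) - 9·9 = 70 - 81 = -11
k: 9·4 - (-6)·(-5) = 36 - 30 = 6
v × w = (2, -11, 6)
u · (v × w) = 11·2 + 15·(-11) + 10·6 = 22 - 165 + 60 = -83

-83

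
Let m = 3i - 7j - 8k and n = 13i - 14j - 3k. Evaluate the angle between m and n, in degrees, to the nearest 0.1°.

m · n = 3·13 + (-7)·(-14) + (-8)·(-3) = 39 + 98 + 24 = 161
|m|² = 9 + 49 + 64 = 122,  |m| = √122 ≈ 11.045361
|n|² = 169 + 196 + 9 = 374,  |n| = √374 ≈ 19.339080
cos θ = 161 / (11.045361 · 19.339080) ≈ 0.75372
θ = arccos(0.75372) ≈ 41.1°

41.1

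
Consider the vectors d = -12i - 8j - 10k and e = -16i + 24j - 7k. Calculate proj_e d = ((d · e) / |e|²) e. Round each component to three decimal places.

(-1.271, 1.907, -0.556)

d · e = (-12)·(-16) + (-8)·24 + (-10)·(-7) = 192 - 192 + 70 = 70
|e|² = 256 + 576 + 49 = 881
proj_e d = (70/881) · (-16, 24, -7) ≈ (-1.271, 1.907, -0.556)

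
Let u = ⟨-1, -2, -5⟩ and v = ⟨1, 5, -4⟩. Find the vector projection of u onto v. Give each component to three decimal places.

u · v = (-1)·1 + (-2)·5 + (-5)·(-4) = -1 - 10 + 20 = 9
|v|² = 1 + 25 + 16 = 42
proj_v u = (9/42) · (1, 5, -4) ≈ (0.214, 1.071, -0.857)

(0.214, 1.071, -0.857)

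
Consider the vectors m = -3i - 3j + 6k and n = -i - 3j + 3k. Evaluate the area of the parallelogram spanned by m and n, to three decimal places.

i: (-3)·3 - 6·(-3) = -9 - (-18) = 9
j: 6·(-1) - (-3)·3 = -6 - (-9) = 3
k: (-3)·(-3) - (-3)·(-1) = 9 - 3 = 6
m × n = (9, 3, 6)
|m × n| = √(9² + 3² + 6²) = √126 ≈ 11.2250

11.225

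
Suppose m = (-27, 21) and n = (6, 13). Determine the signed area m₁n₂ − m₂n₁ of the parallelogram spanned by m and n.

(-27)·13 - 21·6 = -351 - 126 = -477

-477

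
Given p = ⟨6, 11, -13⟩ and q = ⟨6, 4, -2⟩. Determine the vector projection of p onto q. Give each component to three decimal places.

p · q = 6·6 + 11·4 + (-13)·(-2) = 36 + 44 + 26 = 106
|q|² = 36 + 16 + 4 = 56
proj_q p = (106/56) · (6, 4, -2) ≈ (11.357, 7.571, -3.786)

(11.357, 7.571, -3.786)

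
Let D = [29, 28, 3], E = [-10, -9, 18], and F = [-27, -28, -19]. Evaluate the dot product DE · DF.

3926

DE = E − D = (-39, -37, 15)
DF = F − D = (-56, -56, -22)
DE · DF = (-39)·(-56) + (-37)·(-56) + 15·(-22) = 2184 + 2072 - 330 = 3926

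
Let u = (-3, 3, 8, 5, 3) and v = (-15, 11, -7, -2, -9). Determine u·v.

-15

u · v = (-3)·(-15) + 3·11 + 8·(-7) + 5·(-2) + 3·(-9) = 45 + 33 - 56 - 10 - 27 = -15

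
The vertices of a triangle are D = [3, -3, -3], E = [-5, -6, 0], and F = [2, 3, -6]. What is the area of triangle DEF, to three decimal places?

DE = (-8, -3, 3),  DF = (-1, 6, -3)
i: (-3)·(-3) - 3·6 = 9 - 18 = -9
j: 3·(-1) - (-8)·(-3) = -3 - 24 = -27
k: (-8)·6 - (-3)·(-1) = -48 - 3 = -51
DE × DF = (-9, -27, -51)
|DE × DF| = √3411 ≈ 58.4038
area = ½ · 58.4038 ≈ 29.202

29.202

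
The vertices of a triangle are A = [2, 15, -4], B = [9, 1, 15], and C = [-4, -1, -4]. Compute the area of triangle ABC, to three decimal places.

AB = (7, -14, 19),  AC = (-6, -16, 0)
i: (-14)·0 - 19·(-16) = 0 - (-304) = 304
j: 19·(-6) - 7·0 = -114 - 0 = -114
k: 7·(-16) - (-14)·(-6) = -112 - 84 = -196
AB × AC = (304, -114, -196)
|AB × AC| = √143828 ≈ 379.2466
area = ½ · 379.2466 ≈ 189.623

189.623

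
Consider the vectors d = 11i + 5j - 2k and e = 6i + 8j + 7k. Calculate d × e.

(51, -89, 58)

i: 5·7 - (-2)·8 = 35 - (-16) = 51
j: (-2)·6 - 11·7 = -12 - 77 = -89
k: 11·8 - 5·6 = 88 - 30 = 58
d × e = (51, -89, 58)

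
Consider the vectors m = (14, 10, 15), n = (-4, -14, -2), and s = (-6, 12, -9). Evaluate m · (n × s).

n × s:
i: (-14)·(-9) - (-2)·12 = 126 - (-24) = 150
j: (-2)·(-6) - (-4)·(-9) = 12 - 36 = -24
k: (-4)·12 - (-14)·(-6) = -48 - 84 = -132
n × s = (150, -24, -132)
m · (n × s) = 14·150 + 10·(-24) + 15·(-132) = 2100 - 240 - 1980 = -120

-120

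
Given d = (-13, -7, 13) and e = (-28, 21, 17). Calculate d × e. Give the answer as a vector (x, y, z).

(-392, -143, -469)

i: (-7)·17 - 13·21 = -119 - 273 = -392
j: 13·(-28) - (-13)·17 = -364 - (-221) = -143
k: (-13)·21 - (-7)·(-28) = -273 - 196 = -469
d × e = (-392, -143, -469)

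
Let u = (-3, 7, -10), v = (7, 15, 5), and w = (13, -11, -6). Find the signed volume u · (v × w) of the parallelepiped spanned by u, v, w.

v × w:
i: 15·(-6) - 5·(-11) = -90 - (-55) = -35
j: 5·13 - 7·(-6) = 65 - (-42) = 107
k: 7·(-11) - 15·13 = -77 - 195 = -272
v × w = (-35, 107, -272)
u · (v × w) = (-3)·(-35) + 7·107 + (-10)·(-272) = 105 + 749 + 2720 = 3574

3574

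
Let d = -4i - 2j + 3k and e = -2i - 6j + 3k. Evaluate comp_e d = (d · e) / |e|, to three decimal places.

4.143

d · e = (-4)·(-2) + (-2)·(-6) + 3·3 = 8 + 12 + 9 = 29
|e| = √(4 + 36 + 9) = √49 ≈ 7.0000
comp_e d = 29 / √49 ≈ 4.143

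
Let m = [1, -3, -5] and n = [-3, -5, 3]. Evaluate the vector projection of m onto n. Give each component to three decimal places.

(0.209, 0.349, -0.209)

m · n = 1·(-3) + (-3)·(-5) + (-5)·3 = -3 + 15 - 15 = -3
|n|² = 9 + 25 + 9 = 43
proj_n m = (-3/43) · (-3, -5, 3) ≈ (0.209, 0.349, -0.209)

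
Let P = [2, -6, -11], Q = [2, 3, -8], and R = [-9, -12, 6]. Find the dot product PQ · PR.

PQ = Q − P = (0, 9, 3)
PR = R − P = (-11, -6, 17)
PQ · PR = 0·(-11) + 9·(-6) + 3·17 = 0 - 54 + 51 = -3

-3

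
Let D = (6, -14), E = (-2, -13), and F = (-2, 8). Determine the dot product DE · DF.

86

DE = E − D = (-8, 1)
DF = F − D = (-8, 22)
DE · DF = (-8)·(-8) + 1·22 = 64 + 22 = 86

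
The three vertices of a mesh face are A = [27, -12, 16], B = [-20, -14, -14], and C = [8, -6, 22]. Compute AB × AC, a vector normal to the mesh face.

(168, 852, -320)

AB = (-47, -2, -30)
AC = (-19, 6, 6)
i: (-2)·6 - (-30)·6 = -12 - (-180) = 168
j: (-30)·(-19) - (-47)·6 = 570 - (-282) = 852
k: (-47)·6 - (-2)·(-19) = -282 - 38 = -320
AB × AC = (168, 852, -320)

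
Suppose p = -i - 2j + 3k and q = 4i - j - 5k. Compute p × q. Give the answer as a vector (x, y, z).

i: (-2)·(-5) - 3·(-1) = 10 - (-3) = 13
j: 3·4 - (-1)·(-5) = 12 - 5 = 7
k: (-1)·(-1) - (-2)·4 = 1 - (-8) = 9
p × q = (13, 7, 9)

(13, 7, 9)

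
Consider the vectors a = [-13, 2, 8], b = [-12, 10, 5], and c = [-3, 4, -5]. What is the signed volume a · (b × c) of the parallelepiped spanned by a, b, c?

b × c:
i: 10·(-5) - 5·4 = -50 - 20 = -70
j: 5·(-3) - (-12)·(-5) = -15 - 60 = -75
k: (-12)·4 - 10·(-3) = -48 - (-30) = -18
b × c = (-70, -75, -18)
a · (b × c) = (-13)·(-70) + 2·(-75) + 8·(-18) = 910 - 150 - 144 = 616

616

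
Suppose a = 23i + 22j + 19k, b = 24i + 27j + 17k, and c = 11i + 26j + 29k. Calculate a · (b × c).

b × c:
i: 27·29 - 17·26 = 783 - 442 = 341
j: 17·11 - 24·29 = 187 - 696 = -509
k: 24·26 - 27·11 = 624 - 297 = 327
b × c = (341, -509, 327)
a · (b × c) = 23·341 + 22·(-509) + 19·327 = 7843 - 11198 + 6213 = 2858

2858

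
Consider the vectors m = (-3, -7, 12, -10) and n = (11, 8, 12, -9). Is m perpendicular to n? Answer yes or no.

m · n = (-3)·11 + (-7)·8 + 12·12 + (-10)·(-9) = -33 - 56 + 144 + 90 = 145
Nonzero, so the vectors are not orthogonal.

no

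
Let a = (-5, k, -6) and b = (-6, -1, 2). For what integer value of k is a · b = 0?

a · b = (-5)·(-6) + k·(-1) + (-6)·2 = 18 - 1k
Set equal to 0: -1k = -18, so k = 18.

18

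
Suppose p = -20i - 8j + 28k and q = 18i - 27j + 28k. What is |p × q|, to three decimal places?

i: (-8)·28 - 28·(-27) = -224 - (-756) = 532
j: 28·18 - (-20)·28 = 504 - (-560) = 1064
k: (-20)·(-27) - (-8)·18 = 540 - (-144) = 684
p × q = (532, 1064, 684)
|p × q| = √(532² + 1064² + 684²) = √1882976 ≈ 1372.2157

1372.216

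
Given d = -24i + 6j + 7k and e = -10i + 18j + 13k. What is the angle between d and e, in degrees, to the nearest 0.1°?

d · e = (-24)·(-10) + 6·18 + 7·13 = 240 + 108 + 91 = 439
|d|² = 576 + 36 + 49 = 661,  |d| = √661 ≈ 25.709920
|e|² = 100 + 324 + 169 = 593,  |e| = √593 ≈ 24.351591
cos θ = 439 / (25.709920 · 24.351591) ≈ 0.70119
θ = arccos(0.70119) ≈ 45.5°

45.5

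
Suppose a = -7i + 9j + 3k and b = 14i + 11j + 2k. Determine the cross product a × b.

i: 9·2 - 3·11 = 18 - 33 = -15
j: 3·14 - (-7)·2 = 42 - (-14) = 56
k: (-7)·11 - 9·14 = -77 - 126 = -203
a × b = (-15, 56, -203)

(-15, 56, -203)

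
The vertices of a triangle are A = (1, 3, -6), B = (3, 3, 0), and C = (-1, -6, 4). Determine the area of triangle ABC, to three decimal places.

AB = (2, 0, 6),  AC = (-2, -9, 10)
i: 0·10 - 6·(-9) = 0 - (-54) = 54
j: 6·(-2) - 2·10 = -12 - 20 = -32
k: 2·(-9) - 0·(-2) = -18 - 0 = -18
AB × AC = (54, -32, -18)
|AB × AC| = √4264 ≈ 65.2993
area = ½ · 65.2993 ≈ 32.650

32.650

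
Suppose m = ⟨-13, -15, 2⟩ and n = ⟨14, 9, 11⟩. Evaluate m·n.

m · n = (-13)·14 + (-15)·9 + 2·11 = -182 - 135 + 22 = -295

-295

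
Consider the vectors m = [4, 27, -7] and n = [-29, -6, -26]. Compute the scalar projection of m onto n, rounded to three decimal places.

-2.436

m · n = 4·(-29) + 27·(-6) + (-7)·(-26) = -116 - 162 + 182 = -96
|n| = √(841 + 36 + 676) = √1553 ≈ 39.4081
comp_n m = -96 / √1553 ≈ -2.436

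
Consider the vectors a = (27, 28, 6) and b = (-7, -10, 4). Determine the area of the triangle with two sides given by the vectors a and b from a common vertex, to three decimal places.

i: 28·4 - 6·(-10) = 112 - (-60) = 172
j: 6·(-7) - 27·4 = -42 - 108 = -150
k: 27·(-10) - 28·(-7) = -270 - (-196) = -74
a × b = (172, -150, -74)
|a × b| = √(172² + (-150)² + (-74)²) = √57560 ≈ 239.9167
area = ½ · 239.9167 ≈ 119.958

119.958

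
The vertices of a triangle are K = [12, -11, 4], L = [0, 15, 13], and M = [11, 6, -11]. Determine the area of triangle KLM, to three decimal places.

KL = (-12, 26, 9),  KM = (-1, 17, -15)
i: 26·(-15) - 9·17 = -390 - 153 = -543
j: 9·(-1) - (-12)·(-15) = -9 - 180 = -189
k: (-12)·17 - 26·(-1) = -204 - (-26) = -178
KL × KM = (-543, -189, -178)
|KL × KM| = √362254 ≈ 601.8754
area = ½ · 601.8754 ≈ 300.938

300.938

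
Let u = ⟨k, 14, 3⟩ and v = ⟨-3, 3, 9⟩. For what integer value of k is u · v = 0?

u · v = k·(-3) + 14·3 + 3·9 = 69 - 3k
Set equal to 0: -3k = -69, so k = 23.

23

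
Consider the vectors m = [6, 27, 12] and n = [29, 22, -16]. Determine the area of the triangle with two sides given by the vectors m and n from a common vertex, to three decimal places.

i: 27·(-16) - 12·22 = -432 - 264 = -696
j: 12·29 - 6·(-16) = 348 - (-96) = 444
k: 6·22 - 27·29 = 132 - 783 = -651
m × n = (-696, 444, -651)
|m × n| = √((-696)² + 444² + (-651)²) = √1105353 ≈ 1051.3577
area = ½ · 1051.3577 ≈ 525.679

525.679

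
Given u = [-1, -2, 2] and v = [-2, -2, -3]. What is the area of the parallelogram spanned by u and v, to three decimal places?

i: (-2)·(-3) - 2·(-2) = 6 - (-4) = 10
j: 2·(-2) - (-1)·(-3) = -4 - 3 = -7
k: (-1)·(-2) - (-2)·(-2) = 2 - 4 = -2
u × v = (10, -7, -2)
|u × v| = √(10² + (-7)² + (-2)²) = √153 ≈ 12.3693

12.369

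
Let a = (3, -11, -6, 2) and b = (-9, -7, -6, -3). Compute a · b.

a · b = 3·(-9) + (-11)·(-7) + (-6)·(-6) + 2·(-3) = -27 + 77 + 36 - 6 = 80

80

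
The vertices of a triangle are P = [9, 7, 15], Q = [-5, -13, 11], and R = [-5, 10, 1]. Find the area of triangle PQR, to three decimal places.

PQ = (-14, -20, -4),  PR = (-14, 3, -14)
i: (-20)·(-14) - (-4)·3 = 280 - (-12) = 292
j: (-4)·(-14) - (-14)·(-14) = 56 - 196 = -140
k: (-14)·3 - (-20)·(-14) = -42 - 280 = -322
PQ × PR = (292, -140, -322)
|PQ × PR| = √208548 ≈ 456.6706
area = ½ · 456.6706 ≈ 228.335

228.335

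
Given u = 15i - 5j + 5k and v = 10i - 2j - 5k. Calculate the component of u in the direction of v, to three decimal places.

u · v = 15·10 + (-5)·(-2) + 5·(-5) = 150 + 10 - 25 = 135
|v| = √(100 + 4 + 25) = √129 ≈ 11.3578
comp_v u = 135 / √129 ≈ 11.886

11.886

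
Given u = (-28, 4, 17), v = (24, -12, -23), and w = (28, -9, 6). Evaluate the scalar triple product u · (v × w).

6700

v × w:
i: (-12)·6 - (-23)·(-9) = -72 - 207 = -279
j: (-23)·28 - 24·6 = -644 - 144 = -788
k: 24·(-9) - (-12)·28 = -216 - (-336) = 120
v × w = (-279, -788, 120)
u · (v × w) = (-28)·(-279) + 4·(-788) + 17·120 = 7812 - 3152 + 2040 = 6700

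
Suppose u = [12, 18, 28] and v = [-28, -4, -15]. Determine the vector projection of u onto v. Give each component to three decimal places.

(22.619, 3.231, 12.117)

u · v = 12·(-28) + 18·(-4) + 28·(-15) = -336 - 72 - 420 = -828
|v|² = 784 + 16 + 225 = 1025
proj_v u = (-828/1025) · (-28, -4, -15) ≈ (22.619, 3.231, 12.117)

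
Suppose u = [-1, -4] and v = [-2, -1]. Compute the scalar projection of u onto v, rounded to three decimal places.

2.683

u · v = (-1)·(-2) + (-4)·(-1) = 2 + 4 = 6
|v| = √(4 + 1) = √5 ≈ 2.2361
comp_v u = 6 / √5 ≈ 2.683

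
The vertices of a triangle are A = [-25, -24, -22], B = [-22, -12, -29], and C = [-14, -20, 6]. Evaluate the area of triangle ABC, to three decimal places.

207.856

AB = (3, 12, -7),  AC = (11, 4, 28)
i: 12·28 - (-7)·4 = 336 - (-28) = 364
j: (-7)·11 - 3·28 = -77 - 84 = -161
k: 3·4 - 12·11 = 12 - 132 = -120
AB × AC = (364, -161, -120)
|AB × AC| = √172817 ≈ 415.7126
area = ½ · 415.7126 ≈ 207.856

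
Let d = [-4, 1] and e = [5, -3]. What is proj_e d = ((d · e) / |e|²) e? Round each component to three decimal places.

(-3.382, 2.029)

d · e = (-4)·5 + 1·(-3) = -20 - 3 = -23
|e|² = 25 + 9 = 34
proj_e d = (-23/34) · (5, -3) ≈ (-3.382, 2.029)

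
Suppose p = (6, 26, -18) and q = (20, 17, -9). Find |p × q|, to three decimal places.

i: 26·(-9) - (-18)·17 = -234 - (-306) = 72
j: (-18)·20 - 6·(-9) = -360 - (-54) = -306
k: 6·17 - 26·20 = 102 - 520 = -418
p × q = (72, -306, -418)
|p × q| = √(72² + (-306)² + (-418)²) = √273544 ≈ 523.0143

523.014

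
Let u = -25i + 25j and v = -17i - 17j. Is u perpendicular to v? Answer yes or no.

yes

u · v = (-25)·(-17) + 25·(-17) = 425 - 425 = 0
Zero, so the vectors are orthogonal.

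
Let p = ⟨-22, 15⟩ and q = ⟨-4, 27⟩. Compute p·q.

493

p · q = (-22)·(-4) + 15·27 = 88 + 405 = 493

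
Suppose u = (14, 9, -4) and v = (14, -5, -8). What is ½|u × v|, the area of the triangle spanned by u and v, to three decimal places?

111.821

i: 9·(-8) - (-4)·(-5) = -72 - 20 = -92
j: (-4)·14 - 14·(-8) = -56 - (-112) = 56
k: 14·(-5) - 9·14 = -70 - 126 = -196
u × v = (-92, 56, -196)
|u × v| = √((-92)² + 56² + (-196)²) = √50016 ≈ 223.6426
area = ½ · 223.6426 ≈ 111.821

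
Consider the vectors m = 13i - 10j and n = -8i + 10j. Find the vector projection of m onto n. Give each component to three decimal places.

m · n = 13·(-8) + (-10)·10 = -104 - 100 = -204
|n|² = 64 + 100 = 164
proj_n m = (-204/164) · (-8, 10) ≈ (9.951, -12.439)

(9.951, -12.439)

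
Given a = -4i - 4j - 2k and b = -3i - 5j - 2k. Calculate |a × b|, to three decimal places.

8.485

i: (-4)·(-2) - (-2)·(-5) = 8 - 10 = -2
j: (-2)·(-3) - (-4)·(-2) = 6 - 8 = -2
k: (-4)·(-5) - (-4)·(-3) = 20 - 12 = 8
a × b = (-2, -2, 8)
|a × b| = √((-2)² + (-2)² + 8²) = √72 ≈ 8.4853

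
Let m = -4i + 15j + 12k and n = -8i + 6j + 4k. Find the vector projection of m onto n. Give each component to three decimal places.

m · n = (-4)·(-8) + 15·6 + 12·4 = 32 + 90 + 48 = 170
|n|² = 64 + 36 + 16 = 116
proj_n m = (170/116) · (-8, 6, 4) ≈ (-11.724, 8.793, 5.862)

(-11.724, 8.793, 5.862)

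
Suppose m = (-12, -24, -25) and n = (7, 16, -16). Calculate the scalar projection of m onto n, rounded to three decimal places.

-2.871

m · n = (-12)·7 + (-24)·16 + (-25)·(-16) = -84 - 384 + 400 = -68
|n| = √(49 + 256 + 256) = √561 ≈ 23.6854
comp_n m = -68 / √561 ≈ -2.871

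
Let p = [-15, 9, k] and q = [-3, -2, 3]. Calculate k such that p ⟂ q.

-9

p · q = (-15)·(-3) + 9·(-2) + k·3 = 27 + 3k
Set equal to 0: 3k = -27, so k = -9.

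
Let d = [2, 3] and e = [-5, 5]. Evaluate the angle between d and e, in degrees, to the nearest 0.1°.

78.7

d · e = 2·(-5) + 3·5 = -10 + 15 = 5
|d|² = 4 + 9 = 13,  |d| = √13 ≈ 3.605551
|e|² = 25 + 25 = 50,  |e| = √50 ≈ 7.071068
cos θ = 5 / (3.605551 · 7.071068) ≈ 0.19612
θ = arccos(0.19612) ≈ 78.7°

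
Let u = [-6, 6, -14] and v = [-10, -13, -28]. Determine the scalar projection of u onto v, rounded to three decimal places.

11.525

u · v = (-6)·(-10) + 6·(-13) + (-14)·(-28) = 60 - 78 + 392 = 374
|v| = √(100 + 169 + 784) = √1053 ≈ 32.4500
comp_v u = 374 / √1053 ≈ 11.525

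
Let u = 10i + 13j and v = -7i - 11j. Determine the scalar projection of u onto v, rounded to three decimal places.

u · v = 10·(-7) + 13·(-11) = -70 - 143 = -213
|v| = √(49 + 121) = √170 ≈ 13.0384
comp_v u = -213 / √170 ≈ -16.336

-16.336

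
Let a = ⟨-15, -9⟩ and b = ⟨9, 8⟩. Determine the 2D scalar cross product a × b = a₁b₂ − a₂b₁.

-39

(-15)·8 - (-9)·9 = -120 - (-81) = -39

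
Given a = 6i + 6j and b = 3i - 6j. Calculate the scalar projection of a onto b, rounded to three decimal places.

a · b = 6·3 + 6·(-6) = 18 - 36 = -18
|b| = √(9 + 36) = √45 ≈ 6.7082
comp_b a = -18 / √45 ≈ -2.683

-2.683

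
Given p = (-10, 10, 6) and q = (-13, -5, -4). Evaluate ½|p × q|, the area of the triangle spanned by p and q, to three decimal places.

i: 10·(-4) - 6·(-5) = -40 - (-30) = -10
j: 6·(-13) - (-10)·(-4) = -78 - 40 = -118
k: (-10)·(-5) - 10·(-13) = 50 - (-130) = 180
p × q = (-10, -118, 180)
|p × q| = √((-10)² + (-118)² + 180²) = √46424 ≈ 215.4623
area = ½ · 215.4623 ≈ 107.731

107.731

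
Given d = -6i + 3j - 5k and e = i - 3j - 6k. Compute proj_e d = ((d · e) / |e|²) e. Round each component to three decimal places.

(0.326, -0.978, -1.957)

d · e = (-6)·1 + 3·(-3) + (-5)·(-6) = -6 - 9 + 30 = 15
|e|² = 1 + 9 + 36 = 46
proj_e d = (15/46) · (1, -3, -6) ≈ (0.326, -0.978, -1.957)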